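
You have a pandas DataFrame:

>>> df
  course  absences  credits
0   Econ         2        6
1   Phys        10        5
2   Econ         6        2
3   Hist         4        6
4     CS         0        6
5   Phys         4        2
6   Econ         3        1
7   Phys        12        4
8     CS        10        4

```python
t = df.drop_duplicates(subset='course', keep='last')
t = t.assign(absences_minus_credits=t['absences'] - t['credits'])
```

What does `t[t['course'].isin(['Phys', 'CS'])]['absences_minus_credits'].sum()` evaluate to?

drop duplicate course (keep=last):
  course  absences  credits
3   Hist         4        6
6   Econ         3        1
7   Phys        12        4
8     CS        10        4
add column absences_minus_credits = t['absences'] - t['credits']:
  course  absences  credits  absences_minus_credits
3   Hist         4        6                      -2
6   Econ         3        1                       2
7   Phys        12        4                       8
8     CS        10        4                       6
filter rows where course in ['Phys', 'CS']:
  course  absences  credits  absences_minus_credits
7   Phys        12        4                       8
8     CS        10        4                       6
So sum() = 14.

14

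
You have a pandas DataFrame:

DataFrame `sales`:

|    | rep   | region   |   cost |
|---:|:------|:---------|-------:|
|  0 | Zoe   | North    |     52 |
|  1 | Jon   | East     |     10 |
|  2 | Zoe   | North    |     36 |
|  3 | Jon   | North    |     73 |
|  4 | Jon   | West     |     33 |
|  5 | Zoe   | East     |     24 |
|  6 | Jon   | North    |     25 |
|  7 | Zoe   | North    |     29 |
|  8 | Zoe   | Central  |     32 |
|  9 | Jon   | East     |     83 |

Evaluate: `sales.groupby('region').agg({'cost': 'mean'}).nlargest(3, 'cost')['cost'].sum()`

group by region, mean of cost:
         cost
region       
Central  32.0
East     39.0
North    43.0
West     33.0
take 3 rows with largest cost:
        cost
region      
North   43.0
East    39.0
West    33.0
sum of column 'cost' → 115.0

115.0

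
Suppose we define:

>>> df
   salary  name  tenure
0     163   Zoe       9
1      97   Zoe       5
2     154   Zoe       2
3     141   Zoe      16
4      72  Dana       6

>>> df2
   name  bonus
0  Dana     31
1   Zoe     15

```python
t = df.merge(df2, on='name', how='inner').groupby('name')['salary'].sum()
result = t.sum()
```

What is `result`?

merge on 'name' (how='inner') → 5 rows:
   salary  name  tenure  bonus
0     163   Zoe       9     15
1      97   Zoe       5     15
2     154   Zoe       2     15
3     141   Zoe      16     15
4      72  Dana       6     31
group by name, sum of salary:
name
Dana     72
Zoe     555
Name: salary, dtype: int64
Finally, sum of the resulting series = 627.

627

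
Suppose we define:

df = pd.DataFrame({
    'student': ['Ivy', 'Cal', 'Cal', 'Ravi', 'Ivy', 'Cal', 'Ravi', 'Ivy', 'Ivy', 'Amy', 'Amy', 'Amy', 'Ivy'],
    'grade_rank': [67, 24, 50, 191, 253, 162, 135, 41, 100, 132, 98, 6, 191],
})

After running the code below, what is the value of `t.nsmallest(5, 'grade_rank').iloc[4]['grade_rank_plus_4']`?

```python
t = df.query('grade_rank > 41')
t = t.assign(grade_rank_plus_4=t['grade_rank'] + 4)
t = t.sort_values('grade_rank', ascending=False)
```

filter rows where grade_rank > 41:
   student  grade_rank
0      Ivy          67
2      Cal          50
3     Ravi         191
4      Ivy         253
5      Cal         162
6     Ravi         135
8      Ivy         100
9      Amy         132
10     Amy          98
12     Ivy         191
add column grade_rank_plus_4 = t['grade_rank'] + 4:
   student  grade_rank  grade_rank_plus_4
0      Ivy          67                 71
2      Cal          50                 54
3     Ravi         191                195
4      Ivy         253                257
5      Cal         162                166
6     Ravi         135                139
8      Ivy         100                104
9      Amy         132                136
10     Amy          98                102
12     Ivy         191                195
sort by grade_rank descending:
   student  grade_rank  grade_rank_plus_4
4      Ivy         253                257
3     Ravi         191                195
12     Ivy         191                195
5      Cal         162                166
6     Ravi         135                139
9      Amy         132                136
8      Ivy         100                104
10     Amy          98                102
0      Ivy          67                 71
2      Cal          50                 54
take 5 rows with smallest grade_rank:
   student  grade_rank  grade_rank_plus_4
2      Cal          50                 54
0      Ivy          67                 71
10     Amy          98                102
8      Ivy         100                104
9      Amy         132                136
value at position 4, column 'grade_rank_plus_4' → 136

136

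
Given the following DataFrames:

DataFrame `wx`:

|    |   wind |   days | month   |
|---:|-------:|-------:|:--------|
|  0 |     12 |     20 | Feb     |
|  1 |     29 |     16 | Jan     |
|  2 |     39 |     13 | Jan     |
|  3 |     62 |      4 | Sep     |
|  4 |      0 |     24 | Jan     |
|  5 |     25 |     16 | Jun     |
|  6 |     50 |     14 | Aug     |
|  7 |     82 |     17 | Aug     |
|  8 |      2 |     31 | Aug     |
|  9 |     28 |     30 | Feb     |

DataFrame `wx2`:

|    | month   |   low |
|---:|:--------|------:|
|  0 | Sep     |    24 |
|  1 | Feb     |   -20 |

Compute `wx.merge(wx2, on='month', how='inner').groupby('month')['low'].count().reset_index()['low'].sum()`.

3

merge on 'month' (how='inner') → 3 rows:
   wind  days month  low
0    12    20   Feb  -20
1    62     4   Sep   24
2    28    30   Feb  -20
group by month, count of low:
month
Feb    2
Sep    1
Name: low, dtype: int64
reset_index():
  month  low
0   Feb    2
1   Sep    1
So sum() = 3.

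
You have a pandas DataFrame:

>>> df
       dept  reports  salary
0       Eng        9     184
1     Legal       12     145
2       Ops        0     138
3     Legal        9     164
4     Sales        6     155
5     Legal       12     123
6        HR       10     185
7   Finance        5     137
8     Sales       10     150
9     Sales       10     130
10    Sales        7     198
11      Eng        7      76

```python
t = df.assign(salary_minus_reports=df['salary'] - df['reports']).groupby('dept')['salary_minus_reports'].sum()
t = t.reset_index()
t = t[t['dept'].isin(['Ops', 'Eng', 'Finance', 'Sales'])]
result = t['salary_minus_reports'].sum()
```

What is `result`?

add column salary_minus_reports = df['salary'] - df['reports']:
       dept  reports  salary  salary_minus_reports
0       Eng        9     184                   175
1     Legal       12     145                   133
2       Ops        0     138                   138
3     Legal        9     164                   155
4     Sales        6     155                   149
5     Legal       12     123                   111
6        HR       10     185                   175
7   Finance        5     137                   132
8     Sales       10     150                   140
9     Sales       10     130                   120
10    Sales        7     198                   191
11      Eng        7      76                    69
group by dept, sum of salary_minus_reports:
dept
Eng        244
Finance    132
HR         175
Legal      399
Ops        138
Sales      600
Name: salary_minus_reports, dtype: int64
reset_index():
      dept  salary_minus_reports
0      Eng                   244
1  Finance                   132
2       HR                   175
3    Legal                   399
4      Ops                   138
5    Sales                   600
filter rows where dept in ['Ops', 'Eng', 'Finance', 'Sales']:
      dept  salary_minus_reports
0      Eng                   244
1  Finance                   132
4      Ops                   138
5    Sales                   600

1114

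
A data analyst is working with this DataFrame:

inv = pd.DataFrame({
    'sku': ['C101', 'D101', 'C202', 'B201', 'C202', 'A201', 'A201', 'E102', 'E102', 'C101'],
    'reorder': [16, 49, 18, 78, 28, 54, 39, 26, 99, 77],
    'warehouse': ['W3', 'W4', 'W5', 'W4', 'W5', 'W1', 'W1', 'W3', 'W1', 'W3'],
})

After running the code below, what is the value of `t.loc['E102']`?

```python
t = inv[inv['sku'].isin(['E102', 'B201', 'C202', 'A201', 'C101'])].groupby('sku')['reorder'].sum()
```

125

filter rows where sku in ['E102', 'B201', 'C202', 'A201', 'C101']:
    sku  reorder warehouse
0  C101       16        W3
2  C202       18        W5
3  B201       78        W4
4  C202       28        W5
5  A201       54        W1
6  A201       39        W1
7  E102       26        W3
8  E102       99        W1
9  C101       77        W3
group by sku, sum of reorder:
sku
A201     93
B201     78
C101     93
C202     46
E102    125
Name: reorder, dtype: int64
Finally, value at index 'E102' = 125.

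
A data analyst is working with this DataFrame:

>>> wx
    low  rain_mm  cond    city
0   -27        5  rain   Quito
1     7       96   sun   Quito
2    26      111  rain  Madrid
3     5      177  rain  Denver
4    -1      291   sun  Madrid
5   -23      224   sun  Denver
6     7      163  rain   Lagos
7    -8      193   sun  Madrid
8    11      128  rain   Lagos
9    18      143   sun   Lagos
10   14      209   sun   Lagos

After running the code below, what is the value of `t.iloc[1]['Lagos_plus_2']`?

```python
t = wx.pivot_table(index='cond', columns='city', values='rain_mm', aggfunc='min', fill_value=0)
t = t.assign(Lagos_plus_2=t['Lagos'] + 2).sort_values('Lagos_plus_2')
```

145

pivot: rows=cond, cols=city, min(rain_mm):
city  Denver  Lagos  Madrid  Quito
cond                              
rain     177    128     111      5
sun      224    143     193     96
add column Lagos_plus_2 = t['Lagos'] + 2:
city  Denver  Lagos  Madrid  Quito  Lagos_plus_2
cond                                            
rain     177    128     111      5           130
sun      224    143     193     96           145
sort by Lagos_plus_2:
city  Denver  Lagos  Madrid  Quito  Lagos_plus_2
cond                                            
rain     177    128     111      5           130
sun      224    143     193     96           145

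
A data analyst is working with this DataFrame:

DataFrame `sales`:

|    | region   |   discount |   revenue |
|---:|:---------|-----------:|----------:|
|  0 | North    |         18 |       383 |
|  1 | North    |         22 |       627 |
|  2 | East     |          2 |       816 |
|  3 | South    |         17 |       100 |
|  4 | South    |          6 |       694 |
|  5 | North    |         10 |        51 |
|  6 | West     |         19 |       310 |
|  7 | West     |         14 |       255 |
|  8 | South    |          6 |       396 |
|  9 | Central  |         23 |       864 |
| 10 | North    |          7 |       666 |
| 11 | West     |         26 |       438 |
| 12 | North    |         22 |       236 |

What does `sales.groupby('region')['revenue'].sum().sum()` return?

group by region, sum of revenue:
region
Central     864
East        816
North      1963
South      1190
West       1003
Name: revenue, dtype: int64
Reading off the sum of the resulting series, we get 5836.

5836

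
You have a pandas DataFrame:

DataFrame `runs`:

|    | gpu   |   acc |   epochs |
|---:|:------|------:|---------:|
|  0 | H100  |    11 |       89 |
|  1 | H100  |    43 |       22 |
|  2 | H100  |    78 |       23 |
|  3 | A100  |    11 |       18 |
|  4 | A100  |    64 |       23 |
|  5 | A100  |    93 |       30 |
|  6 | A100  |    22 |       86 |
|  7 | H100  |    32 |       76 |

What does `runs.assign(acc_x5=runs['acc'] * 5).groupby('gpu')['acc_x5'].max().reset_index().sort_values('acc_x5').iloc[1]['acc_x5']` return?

add column acc_x5 = runs['acc'] * 5:
    gpu  acc  epochs  acc_x5
0  H100   11      89      55
1  H100   43      22     215
2  H100   78      23     390
3  A100   11      18      55
4  A100   64      23     320
5  A100   93      30     465
6  A100   22      86     110
7  H100   32      76     160
group by gpu, max of acc_x5:
gpu
A100    465
H100    390
Name: acc_x5, dtype: int64
reset_index():
    gpu  acc_x5
0  A100     465
1  H100     390
sort by acc_x5:
    gpu  acc_x5
1  H100     390
0  A100     465
value at position 1, column 'acc_x5' → 465

465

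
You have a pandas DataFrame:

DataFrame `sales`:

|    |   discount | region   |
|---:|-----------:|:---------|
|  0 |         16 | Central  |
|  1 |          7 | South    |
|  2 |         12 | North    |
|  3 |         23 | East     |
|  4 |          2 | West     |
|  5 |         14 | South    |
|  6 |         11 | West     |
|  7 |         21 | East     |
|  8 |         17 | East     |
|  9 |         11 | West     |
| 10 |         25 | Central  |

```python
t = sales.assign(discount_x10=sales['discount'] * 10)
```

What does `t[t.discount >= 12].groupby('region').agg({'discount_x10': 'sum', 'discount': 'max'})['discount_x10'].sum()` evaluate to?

add column discount_x10 = sales['discount'] * 10:
    discount   region  discount_x10
0         16  Central           160
1          7    South            70
2         12    North           120
3         23     East           230
4          2     West            20
5         14    South           140
6         11     West           110
7         21     East           210
8         17     East           170
9         11     West           110
10        25  Central           250
filter rows where discount >= 12:
    discount   region  discount_x10
0         16  Central           160
2         12    North           120
3         23     East           230
5         14    South           140
7         21     East           210
8         17     East           170
10        25  Central           250
group by region: sum(discount_x10), max(discount):
         discount_x10  discount
region                         
Central           410        25
East              610        23
North             120        12
South             140        14

1280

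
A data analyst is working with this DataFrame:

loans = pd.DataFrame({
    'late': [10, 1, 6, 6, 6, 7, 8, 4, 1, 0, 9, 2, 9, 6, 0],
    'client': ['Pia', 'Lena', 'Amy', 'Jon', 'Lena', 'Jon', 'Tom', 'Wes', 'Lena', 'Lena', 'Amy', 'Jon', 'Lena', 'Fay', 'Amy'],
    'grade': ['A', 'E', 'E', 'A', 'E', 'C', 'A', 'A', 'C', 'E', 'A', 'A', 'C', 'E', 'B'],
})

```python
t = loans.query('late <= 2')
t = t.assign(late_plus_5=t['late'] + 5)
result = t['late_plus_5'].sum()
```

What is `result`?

29

filter rows where late <= 2:
    late client grade
1      1   Lena     E
8      1   Lena     C
9      0   Lena     E
11     2    Jon     A
14     0    Amy     B
add column late_plus_5 = t['late'] + 5:
    late client grade  late_plus_5
1      1   Lena     E            6
8      1   Lena     C            6
9      0   Lena     E            5
11     2    Jon     A            7
14     0    Amy     B            5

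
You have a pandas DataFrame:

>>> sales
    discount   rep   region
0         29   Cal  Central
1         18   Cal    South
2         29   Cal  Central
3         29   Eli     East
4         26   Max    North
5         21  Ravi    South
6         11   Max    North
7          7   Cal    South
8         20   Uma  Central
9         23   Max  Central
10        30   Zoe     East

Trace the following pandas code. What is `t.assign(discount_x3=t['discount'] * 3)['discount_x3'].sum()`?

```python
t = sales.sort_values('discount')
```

sort by discount:
    discount   rep   region
7          7   Cal    South
6         11   Max    North
1         18   Cal    South
8         20   Uma  Central
5         21  Ravi    South
9         23   Max  Central
4         26   Max    North
0         29   Cal  Central
2         29   Cal  Central
3         29   Eli     East
10        30   Zoe     East
add column discount_x3 = t['discount'] * 3:
    discount   rep   region  discount_x3
7          7   Cal    South           21
6         11   Max    North           33
1         18   Cal    South           54
8         20   Uma  Central           60
5         21  Ravi    South           63
9         23   Max  Central           69
4         26   Max    North           78
0         29   Cal  Central           87
2         29   Cal  Central           87
3         29   Eli     East           87
10        30   Zoe     East           90

729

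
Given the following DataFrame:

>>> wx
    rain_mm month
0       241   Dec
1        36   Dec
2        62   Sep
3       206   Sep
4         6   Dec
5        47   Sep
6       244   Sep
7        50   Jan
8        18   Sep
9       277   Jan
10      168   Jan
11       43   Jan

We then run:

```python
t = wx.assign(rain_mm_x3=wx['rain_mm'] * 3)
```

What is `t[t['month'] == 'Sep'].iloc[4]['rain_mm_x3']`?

add column rain_mm_x3 = wx['rain_mm'] * 3:
    rain_mm month  rain_mm_x3
0       241   Dec         723
1        36   Dec         108
2        62   Sep         186
3       206   Sep         618
4         6   Dec          18
5        47   Sep         141
6       244   Sep         732
7        50   Jan         150
8        18   Sep          54
9       277   Jan         831
10      168   Jan         504
11       43   Jan         129
filter rows where month == 'Sep':
   rain_mm month  rain_mm_x3
2       62   Sep         186
3      206   Sep         618
5       47   Sep         141
6      244   Sep         732
8       18   Sep          54
Reading off the value at position 4, column 'rain_mm_x3', we get 54.

54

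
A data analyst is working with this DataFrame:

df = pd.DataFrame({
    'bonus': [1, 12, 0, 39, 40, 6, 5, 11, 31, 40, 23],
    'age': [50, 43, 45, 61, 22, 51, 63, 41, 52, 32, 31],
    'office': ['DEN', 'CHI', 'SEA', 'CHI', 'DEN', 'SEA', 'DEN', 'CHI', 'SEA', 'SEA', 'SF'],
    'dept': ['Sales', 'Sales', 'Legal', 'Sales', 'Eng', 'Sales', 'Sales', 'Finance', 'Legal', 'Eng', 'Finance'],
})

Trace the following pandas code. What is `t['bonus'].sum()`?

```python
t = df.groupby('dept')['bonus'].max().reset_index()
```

group by dept, max of bonus:
dept
Eng        40
Finance    23
Legal      31
Sales      39
Name: bonus, dtype: int64
reset_index():
      dept  bonus
0      Eng     40
1  Finance     23
2    Legal     31
3    Sales     39
So sum() = 133.

133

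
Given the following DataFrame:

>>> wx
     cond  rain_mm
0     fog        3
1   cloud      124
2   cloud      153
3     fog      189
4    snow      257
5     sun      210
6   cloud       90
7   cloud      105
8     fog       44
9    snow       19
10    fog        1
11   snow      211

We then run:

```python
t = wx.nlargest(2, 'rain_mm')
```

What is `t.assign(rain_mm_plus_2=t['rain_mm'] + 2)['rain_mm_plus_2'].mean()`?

take 2 rows with largest rain_mm:
    cond  rain_mm
4   snow      257
11  snow      211
add column rain_mm_plus_2 = t['rain_mm'] + 2:
    cond  rain_mm  rain_mm_plus_2
4   snow      257             259
11  snow      211             213
Taking the mean of column 'rain_mm_plus_2' gives 236.0.

236.0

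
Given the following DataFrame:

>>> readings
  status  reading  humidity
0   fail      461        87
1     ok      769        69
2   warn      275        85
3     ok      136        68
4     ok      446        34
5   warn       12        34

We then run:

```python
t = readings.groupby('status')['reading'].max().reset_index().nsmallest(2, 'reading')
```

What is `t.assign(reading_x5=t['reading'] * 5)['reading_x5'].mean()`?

1840.0

group by status, max of reading:
status
fail    461
ok      769
warn    275
Name: reading, dtype: int64
reset_index():
  status  reading
0   fail      461
1     ok      769
2   warn      275
take 2 rows with smallest reading:
  status  reading
2   warn      275
0   fail      461
add column reading_x5 = t['reading'] * 5:
  status  reading  reading_x5
2   warn      275        1375
0   fail      461        2305
Hence 1840.0.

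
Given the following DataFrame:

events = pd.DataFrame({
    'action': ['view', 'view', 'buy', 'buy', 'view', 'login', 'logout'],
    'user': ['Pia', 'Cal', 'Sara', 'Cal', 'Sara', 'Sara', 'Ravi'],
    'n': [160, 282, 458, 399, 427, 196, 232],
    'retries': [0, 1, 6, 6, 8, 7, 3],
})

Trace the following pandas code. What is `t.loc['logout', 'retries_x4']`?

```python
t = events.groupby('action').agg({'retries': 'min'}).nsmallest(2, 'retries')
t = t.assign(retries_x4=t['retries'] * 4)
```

12

group by action, min of retries:
        retries
action         
buy           6
login         7
logout        3
view          0
take 2 rows with smallest retries:
        retries
action         
view          0
logout        3
add column retries_x4 = t['retries'] * 4:
        retries  retries_x4
action                     
view          0           0
logout        3          12
So loc['logout', 'retries_x4'] = 12.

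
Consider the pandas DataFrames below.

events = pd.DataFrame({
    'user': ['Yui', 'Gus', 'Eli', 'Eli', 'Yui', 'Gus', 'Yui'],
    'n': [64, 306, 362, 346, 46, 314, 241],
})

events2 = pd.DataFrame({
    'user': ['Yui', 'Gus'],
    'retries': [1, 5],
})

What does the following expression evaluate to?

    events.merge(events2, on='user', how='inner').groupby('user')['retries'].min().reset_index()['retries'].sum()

merge on 'user' (how='inner') → 5 rows:
  user    n  retries
0  Yui   64        1
1  Gus  306        5
2  Yui   46        1
3  Gus  314        5
4  Yui  241        1
group by user, min of retries:
user
Gus    5
Yui    1
Name: retries, dtype: int64
reset_index():
  user  retries
0  Gus        5
1  Yui        1

6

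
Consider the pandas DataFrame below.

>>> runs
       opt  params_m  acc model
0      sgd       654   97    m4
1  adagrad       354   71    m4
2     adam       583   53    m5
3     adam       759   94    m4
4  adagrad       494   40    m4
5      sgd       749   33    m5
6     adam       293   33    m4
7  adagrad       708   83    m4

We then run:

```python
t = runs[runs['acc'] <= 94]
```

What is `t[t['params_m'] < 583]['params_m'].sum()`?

1141

filter rows where acc <= 94:
       opt  params_m  acc model
1  adagrad       354   71    m4
2     adam       583   53    m5
3     adam       759   94    m4
4  adagrad       494   40    m4
5      sgd       749   33    m5
6     adam       293   33    m4
7  adagrad       708   83    m4
filter rows where params_m < 583:
       opt  params_m  acc model
1  adagrad       354   71    m4
4  adagrad       494   40    m4
6     adam       293   33    m4
Reading off the sum of column 'params_m', we get 1141.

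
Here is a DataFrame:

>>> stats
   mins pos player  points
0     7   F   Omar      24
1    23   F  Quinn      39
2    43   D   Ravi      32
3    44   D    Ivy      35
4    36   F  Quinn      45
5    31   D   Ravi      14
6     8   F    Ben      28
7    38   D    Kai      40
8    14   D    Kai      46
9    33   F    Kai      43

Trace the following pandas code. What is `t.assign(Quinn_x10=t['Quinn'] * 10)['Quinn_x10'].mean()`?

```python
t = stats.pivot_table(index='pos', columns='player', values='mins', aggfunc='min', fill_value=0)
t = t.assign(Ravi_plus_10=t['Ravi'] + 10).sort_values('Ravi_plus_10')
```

pivot: rows=pos, cols=player, min(mins):
player  Ben  Ivy  Kai  Omar  Quinn  Ravi
pos                                     
D         0   44   14     0      0    31
F         8    0   33     7     23     0
add column Ravi_plus_10 = t['Ravi'] + 10:
player  Ben  Ivy  Kai  Omar  Quinn  Ravi  Ravi_plus_10
pos                                                   
D         0   44   14     0      0    31            41
F         8    0   33     7     23     0            10
sort by Ravi_plus_10:
player  Ben  Ivy  Kai  Omar  Quinn  Ravi  Ravi_plus_10
pos                                                   
F         8    0   33     7     23     0            10
D         0   44   14     0      0    31            41
add column Quinn_x10 = t['Quinn'] * 10:
player  Ben  Ivy  Kai  Omar  Quinn  Ravi  Ravi_plus_10  Quinn_x10
pos                                                              
F         8    0   33     7     23     0            10        230
D         0   44   14     0      0    31            41          0
Hence 115.0.

115.0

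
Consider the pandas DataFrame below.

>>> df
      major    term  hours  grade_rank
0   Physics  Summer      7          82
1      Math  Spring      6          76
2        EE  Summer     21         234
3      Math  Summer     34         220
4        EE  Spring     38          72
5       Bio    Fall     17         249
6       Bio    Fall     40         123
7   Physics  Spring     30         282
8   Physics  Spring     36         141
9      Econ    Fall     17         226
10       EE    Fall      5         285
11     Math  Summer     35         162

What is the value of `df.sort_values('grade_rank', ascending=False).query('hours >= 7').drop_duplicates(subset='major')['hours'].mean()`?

sort by grade_rank descending:
      major    term  hours  grade_rank
10       EE    Fall      5         285
7   Physics  Spring     30         282
5       Bio    Fall     17         249
2        EE  Summer     21         234
9      Econ    Fall     17         226
3      Math  Summer     34         220
11     Math  Summer     35         162
8   Physics  Spring     36         141
6       Bio    Fall     40         123
0   Physics  Summer      7          82
1      Math  Spring      6          76
4        EE  Spring     38          72
filter rows where hours >= 7:
      major    term  hours  grade_rank
7   Physics  Spring     30         282
5       Bio    Fall     17         249
2        EE  Summer     21         234
9      Econ    Fall     17         226
3      Math  Summer     34         220
11     Math  Summer     35         162
8   Physics  Spring     36         141
6       Bio    Fall     40         123
0   Physics  Summer      7          82
4        EE  Spring     38          72
drop duplicate major (keep=first):
     major    term  hours  grade_rank
7  Physics  Spring     30         282
5      Bio    Fall     17         249
2       EE  Summer     21         234
9     Econ    Fall     17         226
3     Math  Summer     34         220
Finally, mean of column 'hours' = 23.8.

23.8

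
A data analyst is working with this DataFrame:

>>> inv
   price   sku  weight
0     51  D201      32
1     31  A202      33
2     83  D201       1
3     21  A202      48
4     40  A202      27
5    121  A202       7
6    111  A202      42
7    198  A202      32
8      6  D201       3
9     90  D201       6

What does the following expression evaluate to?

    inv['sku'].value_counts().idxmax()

value_counts of sku:
sku
A202    6
D201    4
Name: count, dtype: int64

A202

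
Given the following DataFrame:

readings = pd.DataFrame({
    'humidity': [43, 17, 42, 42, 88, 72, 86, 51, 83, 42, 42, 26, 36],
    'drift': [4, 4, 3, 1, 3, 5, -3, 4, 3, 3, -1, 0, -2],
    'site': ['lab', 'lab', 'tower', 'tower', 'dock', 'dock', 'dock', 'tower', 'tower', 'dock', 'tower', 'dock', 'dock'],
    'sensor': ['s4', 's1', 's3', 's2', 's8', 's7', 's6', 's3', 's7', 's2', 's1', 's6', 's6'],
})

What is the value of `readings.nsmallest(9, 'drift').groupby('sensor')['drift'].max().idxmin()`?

s1

take 9 rows with smallest drift:
    humidity  drift   site sensor
6         86     -3   dock     s6
12        36     -2   dock     s6
10        42     -1  tower     s1
11        26      0   dock     s6
3         42      1  tower     s2
2         42      3  tower     s3
4         88      3   dock     s8
8         83      3  tower     s7
9         42      3   dock     s2
group by sensor, max of drift:
sensor
s1   -1
s2    3
s3    3
s6    0
s7    3
s8    3
Name: drift, dtype: int64
So idxmin() = s1.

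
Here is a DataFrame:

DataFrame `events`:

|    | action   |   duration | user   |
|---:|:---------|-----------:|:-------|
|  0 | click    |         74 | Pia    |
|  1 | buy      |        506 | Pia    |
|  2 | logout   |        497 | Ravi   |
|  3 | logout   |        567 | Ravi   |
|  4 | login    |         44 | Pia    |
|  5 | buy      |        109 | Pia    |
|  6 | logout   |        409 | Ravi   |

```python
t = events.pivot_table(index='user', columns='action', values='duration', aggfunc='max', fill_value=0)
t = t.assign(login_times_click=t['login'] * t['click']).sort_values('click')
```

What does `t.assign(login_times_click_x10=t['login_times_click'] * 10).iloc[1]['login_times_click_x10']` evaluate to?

32560

pivot: rows=user, cols=action, max(duration):
action  buy  click  login  logout
user                             
Pia     506     74     44       0
Ravi      0      0      0     567
add column login_times_click = t['login'] * t['click']:
action  buy  click  login  logout  login_times_click
user                                                
Pia     506     74     44       0               3256
Ravi      0      0      0     567                  0
sort by click:
action  buy  click  login  logout  login_times_click
user                                                
Ravi      0      0      0     567                  0
Pia     506     74     44       0               3256
add column login_times_click_x10 = t['login_times_click'] * 10:
action  buy  click  login  logout  login_times_click  login_times_click_x10
user                                                                       
Ravi      0      0      0     567                  0                      0
Pia     506     74     44       0               3256                  32560
Hence 32560.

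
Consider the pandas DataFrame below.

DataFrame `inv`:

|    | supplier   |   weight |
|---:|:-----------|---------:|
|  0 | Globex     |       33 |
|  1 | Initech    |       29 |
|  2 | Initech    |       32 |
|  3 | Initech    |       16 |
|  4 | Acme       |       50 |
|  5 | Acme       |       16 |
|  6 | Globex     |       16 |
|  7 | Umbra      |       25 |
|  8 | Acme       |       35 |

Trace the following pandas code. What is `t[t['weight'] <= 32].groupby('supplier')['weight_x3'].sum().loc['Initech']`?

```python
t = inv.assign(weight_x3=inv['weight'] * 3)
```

add column weight_x3 = inv['weight'] * 3:
  supplier  weight  weight_x3
0   Globex      33         99
1  Initech      29         87
2  Initech      32         96
3  Initech      16         48
4     Acme      50        150
5     Acme      16         48
6   Globex      16         48
7    Umbra      25         75
8     Acme      35        105
filter rows where weight <= 32:
  supplier  weight  weight_x3
1  Initech      29         87
2  Initech      32         96
3  Initech      16         48
5     Acme      16         48
6   Globex      16         48
7    Umbra      25         75
group by supplier, sum of weight_x3:
supplier
Acme        48
Globex      48
Initech    231
Umbra       75
Name: weight_x3, dtype: int64

231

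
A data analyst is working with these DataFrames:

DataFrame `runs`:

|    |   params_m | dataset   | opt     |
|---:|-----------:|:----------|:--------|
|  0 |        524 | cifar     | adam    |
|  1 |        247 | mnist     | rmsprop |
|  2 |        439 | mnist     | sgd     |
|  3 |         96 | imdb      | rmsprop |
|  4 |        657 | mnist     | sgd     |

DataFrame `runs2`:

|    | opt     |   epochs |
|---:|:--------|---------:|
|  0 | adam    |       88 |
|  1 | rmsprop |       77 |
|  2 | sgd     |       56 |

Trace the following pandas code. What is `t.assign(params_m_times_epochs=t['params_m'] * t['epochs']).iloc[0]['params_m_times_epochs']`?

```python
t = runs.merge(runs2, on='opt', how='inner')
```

merge on 'opt' (how='inner') → 5 rows:
   params_m dataset      opt  epochs
0       524   cifar     adam      88
1       247   mnist  rmsprop      77
2       439   mnist      sgd      56
3        96    imdb  rmsprop      77
4       657   mnist      sgd      56
add column params_m_times_epochs = t['params_m'] * t['epochs']:
   params_m dataset      opt  epochs  params_m_times_epochs
0       524   cifar     adam      88                  46112
1       247   mnist  rmsprop      77                  19019
2       439   mnist      sgd      56                  24584
3        96    imdb  rmsprop      77                   7392
4       657   mnist      sgd      56                  36792
The value at position 0, column 'params_m_times_epochs' is 46112.

46112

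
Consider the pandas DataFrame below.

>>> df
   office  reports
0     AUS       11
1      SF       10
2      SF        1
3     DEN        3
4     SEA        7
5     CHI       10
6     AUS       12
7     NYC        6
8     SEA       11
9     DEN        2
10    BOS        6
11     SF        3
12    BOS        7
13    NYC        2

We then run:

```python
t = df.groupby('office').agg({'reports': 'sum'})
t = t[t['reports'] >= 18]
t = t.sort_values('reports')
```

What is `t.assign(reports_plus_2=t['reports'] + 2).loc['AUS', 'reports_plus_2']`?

group by office, sum of reports:
        reports
office         
AUS          23
BOS          13
CHI          10
DEN           5
NYC           8
SEA          18
SF           14
filter rows where reports >= 18:
        reports
office         
AUS          23
SEA          18
sort by reports:
        reports
office         
SEA          18
AUS          23
add column reports_plus_2 = t['reports'] + 2:
        reports  reports_plus_2
office                         
SEA          18              20
AUS          23              25
Reading off the value at row 'AUS', column 'reports_plus_2', we get 25.

25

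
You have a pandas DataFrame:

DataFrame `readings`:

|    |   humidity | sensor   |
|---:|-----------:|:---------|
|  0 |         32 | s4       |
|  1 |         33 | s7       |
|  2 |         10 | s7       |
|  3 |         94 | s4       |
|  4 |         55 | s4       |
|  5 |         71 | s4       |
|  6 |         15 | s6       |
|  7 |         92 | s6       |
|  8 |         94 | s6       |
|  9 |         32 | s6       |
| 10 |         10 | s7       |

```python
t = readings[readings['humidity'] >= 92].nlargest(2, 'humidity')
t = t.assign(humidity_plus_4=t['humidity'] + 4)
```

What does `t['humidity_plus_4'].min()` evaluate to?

filter rows where humidity >= 92:
   humidity sensor
3        94     s4
7        92     s6
8        94     s6
take 2 rows with largest humidity:
   humidity sensor
3        94     s4
8        94     s6
add column humidity_plus_4 = t['humidity'] + 4:
   humidity sensor  humidity_plus_4
3        94     s4               98
8        94     s6               98

98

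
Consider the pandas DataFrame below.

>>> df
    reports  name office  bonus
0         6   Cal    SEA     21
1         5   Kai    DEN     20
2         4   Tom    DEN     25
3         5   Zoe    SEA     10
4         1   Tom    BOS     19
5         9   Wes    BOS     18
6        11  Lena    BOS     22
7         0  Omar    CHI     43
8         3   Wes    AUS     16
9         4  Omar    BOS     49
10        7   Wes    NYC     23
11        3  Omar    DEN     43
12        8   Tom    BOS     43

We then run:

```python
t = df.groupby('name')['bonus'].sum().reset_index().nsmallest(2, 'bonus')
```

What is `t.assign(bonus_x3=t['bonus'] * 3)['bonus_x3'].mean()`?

45.0

group by name, sum of bonus:
name
Cal      21
Kai      20
Lena     22
Omar    135
Tom      87
Wes      57
Zoe      10
Name: bonus, dtype: int64
reset_index():
   name  bonus
0   Cal     21
1   Kai     20
2  Lena     22
3  Omar    135
4   Tom     87
5   Wes     57
6   Zoe     10
take 2 rows with smallest bonus:
  name  bonus
6  Zoe     10
1  Kai     20
add column bonus_x3 = t['bonus'] * 3:
  name  bonus  bonus_x3
6  Zoe     10        30
1  Kai     20        60
The mean of column 'bonus_x3' is 45.0.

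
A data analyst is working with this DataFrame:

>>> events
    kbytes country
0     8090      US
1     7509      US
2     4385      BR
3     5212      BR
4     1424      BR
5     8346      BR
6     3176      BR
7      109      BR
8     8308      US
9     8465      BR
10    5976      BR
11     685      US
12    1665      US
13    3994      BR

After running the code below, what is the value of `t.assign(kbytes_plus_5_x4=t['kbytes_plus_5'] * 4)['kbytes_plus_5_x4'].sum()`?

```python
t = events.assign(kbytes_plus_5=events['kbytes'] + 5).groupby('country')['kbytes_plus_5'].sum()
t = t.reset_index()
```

add column kbytes_plus_5 = events['kbytes'] + 5:
    kbytes country  kbytes_plus_5
0     8090      US           8095
1     7509      US           7514
2     4385      BR           4390
3     5212      BR           5217
4     1424      BR           1429
5     8346      BR           8351
6     3176      BR           3181
7      109      BR            114
8     8308      US           8313
9     8465      BR           8470
10    5976      BR           5981
11     685      US            690
12    1665      US           1670
13    3994      BR           3999
group by country, sum of kbytes_plus_5:
country
BR    41132
US    26282
Name: kbytes_plus_5, dtype: int64
reset_index():
  country  kbytes_plus_5
0      BR          41132
1      US          26282
add column kbytes_plus_5_x4 = t['kbytes_plus_5'] * 4:
  country  kbytes_plus_5  kbytes_plus_5_x4
0      BR          41132            164528
1      US          26282            105128
Hence 269656.

269656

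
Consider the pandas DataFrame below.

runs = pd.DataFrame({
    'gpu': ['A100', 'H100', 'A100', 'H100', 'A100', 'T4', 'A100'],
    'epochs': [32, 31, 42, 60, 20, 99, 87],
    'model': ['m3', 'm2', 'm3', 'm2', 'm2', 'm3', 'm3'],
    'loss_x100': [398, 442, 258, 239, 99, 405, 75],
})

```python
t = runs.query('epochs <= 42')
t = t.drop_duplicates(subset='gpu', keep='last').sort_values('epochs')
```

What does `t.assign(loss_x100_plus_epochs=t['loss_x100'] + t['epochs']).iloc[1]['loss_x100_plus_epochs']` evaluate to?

filter rows where epochs <= 42:
    gpu  epochs model  loss_x100
0  A100      32    m3        398
1  H100      31    m2        442
2  A100      42    m3        258
4  A100      20    m2         99
drop duplicate gpu (keep=last):
    gpu  epochs model  loss_x100
1  H100      31    m2        442
4  A100      20    m2         99
sort by epochs:
    gpu  epochs model  loss_x100
4  A100      20    m2         99
1  H100      31    m2        442
add column loss_x100_plus_epochs = t['loss_x100'] + t['epochs']:
    gpu  epochs model  loss_x100  loss_x100_plus_epochs
4  A100      20    m2         99                    119
1  H100      31    m2        442                    473
Then the value at position 1, column 'loss_x100_plus_epochs': 473

473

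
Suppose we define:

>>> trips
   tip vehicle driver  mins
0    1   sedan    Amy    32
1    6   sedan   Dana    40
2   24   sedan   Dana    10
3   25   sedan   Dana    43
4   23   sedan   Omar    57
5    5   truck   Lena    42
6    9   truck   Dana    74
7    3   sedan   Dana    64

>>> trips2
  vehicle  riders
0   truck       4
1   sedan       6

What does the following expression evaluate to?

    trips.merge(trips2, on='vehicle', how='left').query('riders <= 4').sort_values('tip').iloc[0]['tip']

5

merge on 'vehicle' (how='left') → 8 rows:
   tip vehicle driver  mins  riders
0    1   sedan    Amy    32       6
1    6   sedan   Dana    40       6
2   24   sedan   Dana    10       6
3   25   sedan   Dana    43       6
4   23   sedan   Omar    57       6
5    5   truck   Lena    42       4
6    9   truck   Dana    74       4
7    3   sedan   Dana    64       6
filter rows where riders <= 4:
   tip vehicle driver  mins  riders
5    5   truck   Lena    42       4
6    9   truck   Dana    74       4
sort by tip:
   tip vehicle driver  mins  riders
5    5   truck   Lena    42       4
6    9   truck   Dana    74       4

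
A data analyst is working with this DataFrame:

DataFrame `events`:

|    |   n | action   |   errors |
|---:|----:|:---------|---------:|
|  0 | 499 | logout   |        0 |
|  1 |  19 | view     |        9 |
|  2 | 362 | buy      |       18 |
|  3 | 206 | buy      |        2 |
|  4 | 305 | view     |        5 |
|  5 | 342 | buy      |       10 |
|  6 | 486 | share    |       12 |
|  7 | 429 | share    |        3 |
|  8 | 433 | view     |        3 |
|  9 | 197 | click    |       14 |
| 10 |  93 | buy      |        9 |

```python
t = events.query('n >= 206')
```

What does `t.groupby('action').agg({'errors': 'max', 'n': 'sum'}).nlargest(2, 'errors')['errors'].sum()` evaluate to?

filter rows where n >= 206:
     n  action  errors
0  499  logout       0
2  362     buy      18
3  206     buy       2
4  305    view       5
5  342     buy      10
6  486   share      12
7  429   share       3
8  433    view       3
group by action: max(errors), sum(n):
        errors    n
action             
buy         18  910
logout       0  499
share       12  915
view         5  738
take 2 rows with largest errors:
        errors    n
action             
buy         18  910
share       12  915
So sum() = 30.

30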